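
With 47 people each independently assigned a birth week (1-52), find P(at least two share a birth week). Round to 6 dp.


P(all different) = prod((52-i)/52 for i=0..46) = 0.000000
P(at least one match) = 1 - 0.000000 = 1.000000

1.000000


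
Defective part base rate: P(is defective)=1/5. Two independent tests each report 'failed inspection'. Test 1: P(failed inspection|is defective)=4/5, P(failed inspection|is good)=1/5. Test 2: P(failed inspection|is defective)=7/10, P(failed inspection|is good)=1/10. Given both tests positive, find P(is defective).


After test 1: P(+) = 4/5*1/5 + 1/5*4/5 = 8/25
P(B|+) = (4/25)/(8/25) = 1/2
After test 2 (use post1 as new prior): P(+) = 7/10*1/2 + 1/10*1/2 = 2/5
P(B|+,+) = (7/20)/(2/5) = 7/8

7/8


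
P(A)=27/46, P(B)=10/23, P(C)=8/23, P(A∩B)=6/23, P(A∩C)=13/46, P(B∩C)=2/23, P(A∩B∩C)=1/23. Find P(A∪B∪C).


P(A∪B∪C) = P(A)+P(B)+P(C) - P(AB)-P(AC)-P(BC) + P(ABC)
= 27/46+10/23+8/23 - 6/23-13/46-2/23 + 1/23
= 18/23

18/23


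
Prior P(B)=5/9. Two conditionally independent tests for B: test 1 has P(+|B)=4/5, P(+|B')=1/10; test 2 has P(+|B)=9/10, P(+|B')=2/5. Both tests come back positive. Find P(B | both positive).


After test 1: P(+) = 4/5*5/9 + 1/10*4/9 = 22/45
P(B|+) = (4/9)/(22/45) = 10/11
After test 2 (use post1 as new prior): P(+) = 9/10*10/11 + 2/5*1/11 = 47/55
P(B|+,+) = (9/11)/(47/55) = 45/47

45/47


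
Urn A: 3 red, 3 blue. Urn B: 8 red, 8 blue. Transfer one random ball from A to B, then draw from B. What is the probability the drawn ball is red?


P(transfer red) = 3/6 = 1/2; P(transfer blue) = 1/2
If red transferred: Urn II has 9 red of 17, so P(red|red moved) = 9/17
If blue transferred: Urn II has 8 red of 17, so P(red|blue moved) = 8/17
By total probability: P(red) = 1/2*9/17 + 1/2*8/17 = 1/2

1/2


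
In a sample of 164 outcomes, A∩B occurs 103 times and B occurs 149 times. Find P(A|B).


P(A|B) = P(A∩B)/P(B) = (103/164)/(149/164) = 103/149

103/149


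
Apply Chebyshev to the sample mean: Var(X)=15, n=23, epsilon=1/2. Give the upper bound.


Var(Xbar) = Var(X)/n = 15/23
Chebyshev: P(|Xbar-mu| >= 1/2) <= Var(Xbar)/(1/2)^2 = (15/23)/(1/4) = 60/23
Bound exceeds 1, so trivial bound: 1

1


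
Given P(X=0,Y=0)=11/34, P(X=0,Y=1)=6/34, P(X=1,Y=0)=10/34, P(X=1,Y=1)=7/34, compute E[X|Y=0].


P(Y=0) = 21/34
E[X|Y=0] = (0*11 + 1*10)/21 = 10/21

10/21


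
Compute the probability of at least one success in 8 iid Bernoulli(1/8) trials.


P(at least one) = 1 - P(none)
P(none) = (1 - 1/8)^8 = (7/8)^8 = 5764801/16777216
P(at least one) = 1 - 5764801/16777216 = 11012415/16777216

11012415/16777216


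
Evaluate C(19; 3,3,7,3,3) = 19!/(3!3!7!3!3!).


19! = 121645100408832000
Denominator: 3!=6 * 3!=6 * 7!=5040 * 3!=6 * 3!=6
Coefficient = 121645100408832000 / 6531840 = 18623404800

18623404800


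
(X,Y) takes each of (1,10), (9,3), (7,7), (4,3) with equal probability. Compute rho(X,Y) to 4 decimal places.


Cov(X,Y) = -5.6875, Var(X) = 9.1875, Var(Y) = 8.6875
rho = Cov/(sqrt(VarX)*sqrt(VarY)) = -0.6366

-0.6366


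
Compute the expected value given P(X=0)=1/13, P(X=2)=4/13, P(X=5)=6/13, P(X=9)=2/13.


E[X] = sum(x * P(x))
= 0*1/13 + 2*4/13 + 5*6/13 + 9*2/13
= 56/13

56/13


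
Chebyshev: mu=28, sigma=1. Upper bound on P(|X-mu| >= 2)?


k = 2/1 = 2
Chebyshev: P(|X-mu| >= k*sigma) <= 1/k^2 = 1/2^2 = 1/4

1/4


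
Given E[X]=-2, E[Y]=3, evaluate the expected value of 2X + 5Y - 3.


E[2X + 5Y - 3] = 2*E[X] + 5*E[Y] - 3
= (2)*(-2) + (5)*(3) + (-3)
= -4 + 15 - 3 = 8

8


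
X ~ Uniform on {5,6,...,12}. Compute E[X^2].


E[X^2] = (1/8) * sum(x^2 for x=5..12)
= 620/8 = 155/2

155/2


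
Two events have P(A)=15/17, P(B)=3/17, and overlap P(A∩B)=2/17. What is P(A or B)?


P(A∪B) = P(A) + P(B) - P(A∩B)
= 15/17 + 3/17 - 2/17 = 16/17

16/17


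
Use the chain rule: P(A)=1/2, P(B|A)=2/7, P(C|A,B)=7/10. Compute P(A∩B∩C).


P(A∩B∩C) = P(A) * P(B|A) * P(C|A∩B)
= 1/2 * 2/7 * 7/10
= 1/7 * 7/10 = 1/10

1/10


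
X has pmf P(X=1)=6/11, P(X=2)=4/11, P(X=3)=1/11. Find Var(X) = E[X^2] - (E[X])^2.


E[X] = 17/11, E[X^2] = 31/11
Var(X) = E[X^2] - (E[X])^2 = 31/11 - (17/11)^2 = 52/121

52/121


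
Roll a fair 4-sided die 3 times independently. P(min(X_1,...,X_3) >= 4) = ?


P(min >= 4) = P(all X_i >= 4) = (P(X_1 >= 4))^3
= (1/4)^3 = 1/64

1/64


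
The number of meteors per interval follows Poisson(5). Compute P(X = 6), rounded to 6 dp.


P(X=6) = e^(-5) * 5^6 / 6!
≈ 0.006737946999 * 15625 / 720
≈ 0.146223

0.146223


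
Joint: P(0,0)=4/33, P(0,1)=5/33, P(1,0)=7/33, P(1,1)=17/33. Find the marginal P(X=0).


P(X=0) = P(0,0)+P(0,1) = 4/33 + 5/33 = 9/33 = 3/11

3/11


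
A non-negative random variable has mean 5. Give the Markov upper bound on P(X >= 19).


Markov: P(X >= a) <= E[X]/a
P(X >= 19) <= 5/19

5/19


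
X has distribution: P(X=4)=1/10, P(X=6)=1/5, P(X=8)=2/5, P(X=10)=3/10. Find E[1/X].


E[1/X] = sum(g(x)*P(x))
= 1/4*1/10 + 1/6*1/5 + 1/8*2/5 + 1/10*3/10
= 83/600

83/600


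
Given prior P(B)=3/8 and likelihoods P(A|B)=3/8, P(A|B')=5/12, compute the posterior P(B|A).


P(A) = P(A|B)P(B) + P(A|B')P(B') = 3/8*3/8 + 5/12*5/8 = 77/192
P(B|A) = P(A|B)P(B)/P(A) = (9/64)/(77/192) = 27/77

27/77


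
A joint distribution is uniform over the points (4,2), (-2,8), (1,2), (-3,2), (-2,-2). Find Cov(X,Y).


E[X]=-2/5, E[Y]=12/5, E[XY]=-8/5
Cov(X,Y) = E[XY] - E[X]E[Y] = -8/5 + 2/5*12/5 = -16/25

-16/25


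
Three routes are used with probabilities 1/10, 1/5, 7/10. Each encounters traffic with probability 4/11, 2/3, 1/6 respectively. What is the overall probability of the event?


P(A) = P(A|B1)P(B1) + P(A|B2)P(B2) + P(A|B3)P(B3)
= 4/11*1/10 + 2/3*1/5 + 1/6*7/10
= 2/55 + 2/15 + 7/60 = 63/220

63/220


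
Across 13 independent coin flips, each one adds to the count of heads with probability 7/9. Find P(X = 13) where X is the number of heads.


P(X=13) = C(13,13) * p^13 * (1-p)^0
= 1 * 96889010407/2541865828329 * 1
= 96889010407/2541865828329

96889010407/2541865828329


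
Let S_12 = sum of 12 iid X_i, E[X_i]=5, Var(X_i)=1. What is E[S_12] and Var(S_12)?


E[S_n] = n*mu = 12*5 = 60
Var(S_n) = n*sigma^2 = 12*1 = 12

E[S_12]=60, Var(S_12)=12


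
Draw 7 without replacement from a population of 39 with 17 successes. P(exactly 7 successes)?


P(X=7) = C(17,7)*C(22,0) / C(39,7)
= 19448*1 / 15380937
= 19448/15380937 = 8/6327

8/6327


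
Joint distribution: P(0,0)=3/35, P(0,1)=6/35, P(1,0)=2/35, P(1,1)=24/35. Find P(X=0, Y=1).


Read from table: P(X=0, Y=1) = 6/35

6/35


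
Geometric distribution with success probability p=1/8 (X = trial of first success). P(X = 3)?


P(X=3) = (1-p)^2 * p = (7/8)^2 * 1/8
= 49/64 * 1/8 = 49/512

49/512


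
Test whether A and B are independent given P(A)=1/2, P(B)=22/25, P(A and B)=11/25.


P(A)*P(B) = 1/2*22/25 = 11/25
P(A∩B) = 11/25, which equals P(A)P(B), so independent

Yes, A and B are independent


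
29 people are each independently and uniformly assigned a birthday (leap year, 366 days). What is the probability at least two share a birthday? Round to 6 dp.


P(all different) = prod((366-i)/366 for i=0..28) = 0.320056
P(at least one match) = 1 - 0.320056 = 0.679944

0.679944


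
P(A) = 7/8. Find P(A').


P(A') = 1 - P(A) = 1 - 7/8 = 1/8

1/8


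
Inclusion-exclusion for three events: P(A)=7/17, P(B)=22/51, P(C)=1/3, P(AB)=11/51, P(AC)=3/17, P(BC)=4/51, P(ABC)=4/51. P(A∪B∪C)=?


P(A∪B∪C) = P(A)+P(B)+P(C) - P(AB)-P(AC)-P(BC) + P(ABC)
= 7/17+22/51+1/3 - 11/51-3/17-4/51 + 4/51
= 40/51

40/51


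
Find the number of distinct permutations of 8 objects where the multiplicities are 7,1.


8! = 40320
Denominator: 7!=5040 * 1!=1
Coefficient = 40320 / 5040 = 8

8


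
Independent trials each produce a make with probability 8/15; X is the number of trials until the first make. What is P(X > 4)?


P(X > 4) = P(first 4 trials all fail) = (1-p)^4 = (7/15)^4 = 2401/50625

2401/50625


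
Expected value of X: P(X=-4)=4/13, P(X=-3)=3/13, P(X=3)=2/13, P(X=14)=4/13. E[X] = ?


E[X] = sum(x * P(x))
= -4*4/13 - 3*3/13 + 3*2/13 + 14*4/13
= 37/13

37/13


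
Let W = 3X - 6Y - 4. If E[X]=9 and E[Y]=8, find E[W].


E[3X - 6Y - 4] = 3*E[X] - 6*E[Y] - 4
= (3)*(9) + (-6)*(8) + (-4)
= 27 - 48 - 4 = -25

-25


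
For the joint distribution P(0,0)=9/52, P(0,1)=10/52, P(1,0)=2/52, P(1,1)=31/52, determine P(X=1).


P(X=1) = P(1,0)+P(1,1) = 2/52 + 31/52 = 33/52

33/52


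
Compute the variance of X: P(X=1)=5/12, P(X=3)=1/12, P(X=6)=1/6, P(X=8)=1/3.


E[X] = 13/3, E[X^2] = 57/2
Var(X) = E[X^2] - (E[X])^2 = 57/2 - (13/3)^2 = 175/18

175/18


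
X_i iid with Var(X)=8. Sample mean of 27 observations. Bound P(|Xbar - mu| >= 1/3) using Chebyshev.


Var(Xbar) = Var(X)/n = 8/27
Chebyshev: P(|Xbar-mu| >= 1/3) <= Var(Xbar)/(1/3)^2 = (8/27)/(1/9) = 8/3
Bound exceeds 1, so trivial bound: 1

1


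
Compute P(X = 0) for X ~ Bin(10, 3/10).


P(X=0) = C(10,0) * p^0 * (1-p)^10
= 1 * 1 * 282475249/10000000000
= 282475249/10000000000

282475249/10000000000


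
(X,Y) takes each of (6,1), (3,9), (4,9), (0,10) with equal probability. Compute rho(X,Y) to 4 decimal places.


Cov(X,Y) = -6.3125, Var(X) = 4.6875, Var(Y) = 13.1875
rho = Cov/(sqrt(VarX)*sqrt(VarY)) = -0.8029

-0.8029


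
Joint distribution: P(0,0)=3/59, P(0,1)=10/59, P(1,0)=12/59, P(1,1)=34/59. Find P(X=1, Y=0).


Read from table: P(X=1, Y=0) = 12/59

12/59


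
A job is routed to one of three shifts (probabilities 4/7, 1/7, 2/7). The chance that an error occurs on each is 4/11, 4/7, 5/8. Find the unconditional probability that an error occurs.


P(A) = P(A|B1)P(B1) + P(A|B2)P(B2) + P(A|B3)P(B3)
= 4/11*4/7 + 4/7*1/7 + 5/8*2/7
= 16/77 + 4/49 + 5/28 = 1009/2156

1009/2156


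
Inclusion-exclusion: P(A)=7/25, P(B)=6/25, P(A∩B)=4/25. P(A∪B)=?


P(A∪B) = P(A) + P(B) - P(A∩B)
= 7/25 + 6/25 - 4/25 = 9/25

9/25


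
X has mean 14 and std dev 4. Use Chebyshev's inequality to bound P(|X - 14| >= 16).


k = 16/4 = 4
Chebyshev: P(|X-mu| >= k*sigma) <= 1/k^2 = 1/4^2 = 1/16

1/16


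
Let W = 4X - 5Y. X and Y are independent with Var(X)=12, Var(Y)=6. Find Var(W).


Independence => Cov(X,Y)=0
Var(4X - 5Y) = 4^2*Var(X) + (-5)^2*Var(Y)
= 16*12 + 25*6 = 342

342


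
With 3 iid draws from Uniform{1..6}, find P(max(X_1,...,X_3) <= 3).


P(max <= 3) = P(all X_i <= 3) = (P(X_1 <= 3))^3
= (3/6)^3 = (1/2)^3 = 1/8

1/8


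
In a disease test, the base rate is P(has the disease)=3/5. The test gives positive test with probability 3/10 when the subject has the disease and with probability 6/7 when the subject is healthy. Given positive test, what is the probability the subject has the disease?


P(A) = P(A|B)P(B) + P(A|B')P(B') = 3/10*3/5 + 6/7*2/5 = 183/350
P(B|A) = P(A|B)P(B)/P(A) = (9/50)/(183/350) = 21/61

21/61


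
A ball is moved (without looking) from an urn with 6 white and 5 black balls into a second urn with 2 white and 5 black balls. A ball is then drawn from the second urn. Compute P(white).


P(transfer white) = 6/11; P(transfer black) = 5/11
If white transferred: Urn II has 3 white of 8, so P(white|white moved) = 3/8
If black transferred: Urn II has 2 white of 8, so P(white|black moved) = 1/4
By total probability: P(white) = 6/11*3/8 + 5/11*1/4 = 7/22

7/22


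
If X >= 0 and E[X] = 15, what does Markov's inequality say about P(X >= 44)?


Markov: P(X >= a) <= E[X]/a
P(X >= 44) <= 15/44

15/44


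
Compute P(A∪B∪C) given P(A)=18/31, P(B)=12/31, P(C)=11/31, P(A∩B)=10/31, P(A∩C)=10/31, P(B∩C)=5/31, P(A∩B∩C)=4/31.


P(A∪B∪C) = P(A)+P(B)+P(C) - P(AB)-P(AC)-P(BC) + P(ABC)
= 18/31+12/31+11/31 - 10/31-10/31-5/31 + 4/31
= 20/31

20/31


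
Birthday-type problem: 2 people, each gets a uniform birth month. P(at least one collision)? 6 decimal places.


P(all different) = prod((12-i)/12 for i=0..1) = 0.916667
P(at least one match) = 1 - 0.916667 = 0.083333

0.083333


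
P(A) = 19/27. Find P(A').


P(A') = 1 - P(A) = 1 - 19/27 = 8/27

8/27


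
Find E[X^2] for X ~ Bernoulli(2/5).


For Bernoulli: X in {0,1}
E[X^2] = 0^2*(1-2/5) + 1^2*2/5 = 2/5

2/5


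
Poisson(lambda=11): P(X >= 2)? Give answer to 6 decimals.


P(X>=2) = 1 - P(X<=1) = 1 - (e^(-11)*11^0/0! + e^(-11)*11^1/1!)
≈ 1 - (0.0000167017 + 0.0001837187)
= 1 - 0.0002004204 = 0.9997995796
≈ 0.999800

0.999800


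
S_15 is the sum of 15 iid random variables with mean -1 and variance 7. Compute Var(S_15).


By independence, Var(S_n) = n*Var(X_1) = 15*7 = 105

105


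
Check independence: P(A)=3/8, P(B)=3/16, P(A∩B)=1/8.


P(A)*P(B) = 3/8*3/16 = 9/128
P(A∩B) = 1/8 != 9/128, so not independent

No, A and B are not independent


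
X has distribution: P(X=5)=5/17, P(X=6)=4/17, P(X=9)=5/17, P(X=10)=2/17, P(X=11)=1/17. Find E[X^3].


E[X^3] = sum(g(x)*P(x))
= 125*5/17 + 216*4/17 + 729*5/17 + 1000*2/17 + 1331*1/17
= 8465/17

8465/17


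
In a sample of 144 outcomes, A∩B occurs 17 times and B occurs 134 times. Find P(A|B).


P(A|B) = P(A∩B)/P(B) = (17/144)/(134/144) = 17/134

17/134


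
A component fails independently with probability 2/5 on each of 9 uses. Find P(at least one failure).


P(at least one) = 1 - P(none)
P(none) = (1 - 2/5)^9 = (3/5)^9 = 19683/1953125
P(at least one) = 1 - 19683/1953125 = 1933442/1953125

1933442/1953125


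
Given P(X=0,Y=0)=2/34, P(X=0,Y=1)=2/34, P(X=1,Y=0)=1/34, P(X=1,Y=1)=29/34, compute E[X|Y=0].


P(Y=0) = 3/34
E[X|Y=0] = (0*2 + 1*1)/3 = 1/3

1/3


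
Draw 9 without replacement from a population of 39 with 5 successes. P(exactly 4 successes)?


P(X=4) = C(5,4)*C(34,5) / C(39,9)
= 5*278256 / 211915132
= 1391280/211915132 = 60/9139

60/9139


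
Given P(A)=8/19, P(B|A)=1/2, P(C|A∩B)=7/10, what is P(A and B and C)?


P(A∩B∩C) = P(A) * P(B|A) * P(C|A∩B)
= 8/19 * 1/2 * 7/10
= 4/19 * 7/10 = 14/95

14/95


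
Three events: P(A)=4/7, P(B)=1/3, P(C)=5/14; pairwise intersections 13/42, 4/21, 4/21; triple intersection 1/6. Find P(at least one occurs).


P(A∪B∪C) = P(A)+P(B)+P(C) - P(AB)-P(AC)-P(BC) + P(ABC)
= 4/7+1/3+5/14 - 13/42-4/21-4/21 + 1/6
= 31/42

31/42


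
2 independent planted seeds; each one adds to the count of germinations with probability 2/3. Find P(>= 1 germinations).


P(at least one) = 1 - P(none)
P(none) = (1 - 2/3)^2 = (1/3)^2 = 1/9
P(at least one) = 1 - 1/9 = 8/9

8/9


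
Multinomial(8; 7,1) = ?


8! = 40320
Denominator: 7!=5040 * 1!=1
Coefficient = 40320 / 5040 = 8

8


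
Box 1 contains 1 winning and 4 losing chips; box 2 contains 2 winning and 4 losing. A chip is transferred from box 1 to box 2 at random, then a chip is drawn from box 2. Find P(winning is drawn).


P(transfer winning) = 1/5; P(transfer losing) = 4/5
If winning transferred: Urn II has 3 winning of 7, so P(winning|winning moved) = 3/7
If losing transferred: Urn II has 2 winning of 7, so P(winning|losing moved) = 2/7
By total probability: P(winning) = 1/5*3/7 + 4/5*2/7 = 11/35

11/35


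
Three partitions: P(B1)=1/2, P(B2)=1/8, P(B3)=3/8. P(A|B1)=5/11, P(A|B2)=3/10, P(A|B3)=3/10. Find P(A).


P(A) = P(A|B1)P(B1) + P(A|B2)P(B2) + P(A|B3)P(B3)
= 5/11*1/2 + 3/10*1/8 + 3/10*3/8
= 5/22 + 3/80 + 9/80 = 83/220

83/220


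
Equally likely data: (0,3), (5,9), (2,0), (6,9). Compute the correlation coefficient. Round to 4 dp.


Cov(X,Y) = 7.6875, Var(X) = 5.6875, Var(Y) = 15.1875
rho = Cov/(sqrt(VarX)*sqrt(VarY)) = 0.8271

0.8271


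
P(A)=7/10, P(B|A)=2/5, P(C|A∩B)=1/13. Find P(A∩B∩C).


P(A∩B∩C) = P(A) * P(B|A) * P(C|A∩B)
= 7/10 * 2/5 * 1/13
= 7/25 * 1/13 = 7/325

7/325


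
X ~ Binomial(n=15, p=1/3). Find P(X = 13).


P(X=13) = C(15,13) * p^13 * (1-p)^2
= 105 * 1/1594323 * 4/9
= 140/4782969

140/4782969


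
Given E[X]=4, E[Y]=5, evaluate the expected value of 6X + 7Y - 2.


E[6X + 7Y - 2] = 6*E[X] + 7*E[Y] - 2
= (6)*(4) + (7)*(5) + (-2)
= 24 + 35 - 2 = 57

57


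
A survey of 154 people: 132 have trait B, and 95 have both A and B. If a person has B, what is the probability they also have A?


P(A|B) = P(A∩B)/P(B) = (95/154)/(132/154) = 95/132

95/132


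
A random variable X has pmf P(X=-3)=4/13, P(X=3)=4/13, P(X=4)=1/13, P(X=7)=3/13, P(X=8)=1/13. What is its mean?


E[X] = sum(x * P(x))
= -3*4/13 + 3*4/13 + 4*1/13 + 7*3/13 + 8*1/13
= 33/13

33/13


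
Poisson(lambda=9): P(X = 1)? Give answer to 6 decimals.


P(X=1) = e^(-9) * 9^1 / 1!
≈ 0.0001234098041 * 9 / 1
≈ 0.001111

0.001111


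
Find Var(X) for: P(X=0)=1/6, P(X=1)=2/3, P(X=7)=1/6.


E[X] = 11/6, E[X^2] = 53/6
Var(X) = E[X^2] - (E[X])^2 = 53/6 - (11/6)^2 = 197/36

197/36


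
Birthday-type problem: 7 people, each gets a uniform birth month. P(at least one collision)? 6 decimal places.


P(all different) = prod((12-i)/12 for i=0..6) = 0.111400
P(at least one match) = 1 - 0.111400 = 0.888600

0.888600


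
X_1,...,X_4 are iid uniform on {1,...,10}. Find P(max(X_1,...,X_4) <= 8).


P(max <= 8) = P(all X_i <= 8) = (P(X_1 <= 8))^4
= (8/10)^4 = (4/5)^4 = 256/625

256/625


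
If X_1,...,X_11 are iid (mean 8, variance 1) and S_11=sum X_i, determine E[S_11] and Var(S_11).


E[S_n] = n*mu = 11*8 = 88
Var(S_n) = n*sigma^2 = 11*1 = 11

E[S_11]=88, Var(S_11)=11


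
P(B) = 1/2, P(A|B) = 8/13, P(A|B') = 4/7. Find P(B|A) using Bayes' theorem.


P(A) = P(A|B)P(B) + P(A|B')P(B') = 8/13*1/2 + 4/7*1/2 = 54/91
P(B|A) = P(A|B)P(B)/P(A) = (4/13)/(54/91) = 14/27

14/27


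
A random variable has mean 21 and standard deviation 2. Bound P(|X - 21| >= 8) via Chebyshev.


k = 8/2 = 4
Chebyshev: P(|X-mu| >= k*sigma) <= 1/k^2 = 1/4^2 = 1/16

1/16


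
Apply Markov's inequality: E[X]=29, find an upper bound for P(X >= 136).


Markov: P(X >= a) <= E[X]/a
P(X >= 136) <= 29/136

29/136


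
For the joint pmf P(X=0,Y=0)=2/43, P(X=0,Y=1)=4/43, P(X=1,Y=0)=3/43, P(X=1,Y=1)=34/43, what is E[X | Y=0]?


P(Y=0) = 5/43
E[X|Y=0] = (0*2 + 1*3)/5 = 3/5

3/5


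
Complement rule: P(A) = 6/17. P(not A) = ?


P(A') = 1 - P(A) = 1 - 6/17 = 11/17

11/17


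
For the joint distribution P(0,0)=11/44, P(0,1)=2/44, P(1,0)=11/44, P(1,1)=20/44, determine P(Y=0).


P(Y=0) = P(0,0)+P(1,0) = 11/44 + 11/44 = 22/44 = 1/2

1/2


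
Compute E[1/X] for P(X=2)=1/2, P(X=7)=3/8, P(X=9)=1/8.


E[1/X] = sum(g(x)*P(x))
= 1/2*1/2 + 1/7*3/8 + 1/9*1/8
= 20/63

20/63


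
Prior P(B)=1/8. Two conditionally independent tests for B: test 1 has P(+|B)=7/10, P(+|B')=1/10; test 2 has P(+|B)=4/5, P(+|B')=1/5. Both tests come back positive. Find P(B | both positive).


After test 1: P(+) = 7/10*1/8 + 1/10*7/8 = 7/40
P(B|+) = (7/80)/(7/40) = 1/2
After test 2 (use post1 as new prior): P(+) = 4/5*1/2 + 1/5*1/2 = 1/2
P(B|+,+) = (2/5)/(1/2) = 4/5

4/5


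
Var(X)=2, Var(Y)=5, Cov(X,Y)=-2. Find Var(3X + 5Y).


Var(3X + 5Y) = 3^2*Var(X) + 5^2*Var(Y) + 2*3*5*Cov(X,Y)
= 9*2 + 25*5 + 30*(-2)
= 18 + 125 - 60 = 83

83


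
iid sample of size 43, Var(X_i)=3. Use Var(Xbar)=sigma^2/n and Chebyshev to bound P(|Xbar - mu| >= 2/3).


Var(Xbar) = Var(X)/n = 3/43
Chebyshev: P(|Xbar-mu| >= 2/3) <= Var(Xbar)/(2/3)^2 = (3/43)/(4/9) = 27/172

27/172


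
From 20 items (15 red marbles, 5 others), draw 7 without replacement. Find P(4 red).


P(X=4) = C(15,4)*C(5,3) / C(20,7)
= 1365*10 / 77520
= 13650/77520 = 455/2584

455/2584


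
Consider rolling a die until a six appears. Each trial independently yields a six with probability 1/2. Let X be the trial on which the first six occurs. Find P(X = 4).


P(X=4) = (1-p)^3 * p = (1/2)^3 * 1/2
= 1/8 * 1/2 = 1/16

1/16


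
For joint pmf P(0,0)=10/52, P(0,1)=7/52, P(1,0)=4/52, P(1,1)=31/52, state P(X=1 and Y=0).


Read from table: P(X=1, Y=0) = 4/52 = 1/13

1/13


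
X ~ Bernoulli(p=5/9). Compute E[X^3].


For Bernoulli: X in {0,1}
E[X^3] = 0^3*(1-5/9) + 1^3*5/9 = 5/9

5/9


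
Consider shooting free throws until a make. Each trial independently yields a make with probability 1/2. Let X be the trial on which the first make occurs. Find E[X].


For geometric (trials until first success), E[X] = 1/p = 1/(1/2) = 2

2


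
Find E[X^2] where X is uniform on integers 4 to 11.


E[X^2] = (1/8) * sum(x^2 for x=4..11)
= 492/8 = 123/2

123/2


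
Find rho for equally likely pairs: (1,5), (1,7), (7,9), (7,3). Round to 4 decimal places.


Cov(X,Y) = 0.0000, Var(X) = 9.0000, Var(Y) = 5.0000
rho = Cov/(sqrt(VarX)*sqrt(VarY)) = 0.0000

0.0000


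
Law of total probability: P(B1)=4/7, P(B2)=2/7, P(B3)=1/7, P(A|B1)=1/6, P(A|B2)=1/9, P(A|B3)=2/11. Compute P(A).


P(A) = P(A|B1)P(B1) + P(A|B2)P(B2) + P(A|B3)P(B3)
= 1/6*4/7 + 1/9*2/7 + 2/11*1/7
= 2/21 + 2/63 + 2/77 = 106/693

106/693


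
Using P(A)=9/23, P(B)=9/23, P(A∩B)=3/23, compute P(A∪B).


P(A∪B) = P(A) + P(B) - P(A∩B)
= 9/23 + 9/23 - 3/23 = 15/23

15/23


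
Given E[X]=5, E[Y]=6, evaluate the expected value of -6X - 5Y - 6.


E[-6X - 5Y - 6] = -6*E[X] - 5*E[Y] - 6
= (-6)*(5) + (-5)*(6) + (-6)
= -30 - 30 - 6 = -66

-66


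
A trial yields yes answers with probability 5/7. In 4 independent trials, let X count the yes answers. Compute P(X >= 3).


P(X>=3) = P(X=3) + P(X=4)
= 1000/2401 + 625/2401
= 1625/2401

1625/2401


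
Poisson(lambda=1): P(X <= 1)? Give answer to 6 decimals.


P(X<=1) = e^(-1)*1^0/0! + e^(-1)*1^1/1!
≈ 0.3678794412 + 0.3678794412
= 0.7357588824
≈ 0.735759

0.735759


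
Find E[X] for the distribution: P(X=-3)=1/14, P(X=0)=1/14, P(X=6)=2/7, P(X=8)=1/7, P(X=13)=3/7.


E[X] = sum(x * P(x))
= -3*1/14 + 0*1/14 + 6*2/7 + 8*1/7 + 13*3/7
= 115/14

115/14


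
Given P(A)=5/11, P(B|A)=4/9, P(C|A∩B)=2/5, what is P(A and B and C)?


P(A∩B∩C) = P(A) * P(B|A) * P(C|A∩B)
= 5/11 * 4/9 * 2/5
= 20/99 * 2/5 = 8/99

8/99


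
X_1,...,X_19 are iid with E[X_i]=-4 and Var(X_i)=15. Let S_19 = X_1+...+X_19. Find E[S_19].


E[S_n] = n*E[X_1] = 19*-4 = -76

-76


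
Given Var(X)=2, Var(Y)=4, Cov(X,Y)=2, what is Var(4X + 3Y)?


Var(4X + 3Y) = 4^2*Var(X) + 3^2*Var(Y) + 2*4*3*Cov(X,Y)
= 16*2 + 9*4 + 24*2
= 32 + 36 + 48 = 116

116


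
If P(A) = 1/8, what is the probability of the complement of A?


P(A') = 1 - P(A) = 1 - 1/8 = 7/8

7/8


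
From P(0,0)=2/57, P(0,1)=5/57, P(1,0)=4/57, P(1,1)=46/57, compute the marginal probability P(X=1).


P(X=1) = P(1,0)+P(1,1) = 4/57 + 46/57 = 50/57

50/57


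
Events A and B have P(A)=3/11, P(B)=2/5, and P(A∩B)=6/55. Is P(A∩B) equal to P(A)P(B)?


P(A)*P(B) = 3/11*2/5 = 6/55
P(A∩B) = 6/55, which equals P(A)P(B), so independent

Yes, A and B are independent


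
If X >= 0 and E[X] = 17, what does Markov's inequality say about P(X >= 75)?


Markov: P(X >= a) <= E[X]/a
P(X >= 75) <= 17/75

17/75


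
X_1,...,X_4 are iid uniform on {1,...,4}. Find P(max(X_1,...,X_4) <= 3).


P(max <= 3) = P(all X_i <= 3) = (P(X_1 <= 3))^4
= (3/4)^4 = 81/256

81/256


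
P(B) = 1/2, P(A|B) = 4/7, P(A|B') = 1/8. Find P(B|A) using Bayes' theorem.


P(A) = P(A|B)P(B) + P(A|B')P(B') = 4/7*1/2 + 1/8*1/2 = 39/112
P(B|A) = P(A|B)P(B)/P(A) = (2/7)/(39/112) = 32/39

32/39


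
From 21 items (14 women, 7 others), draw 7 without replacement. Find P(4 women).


P(X=4) = C(14,4)*C(7,3) / C(21,7)
= 1001*35 / 116280
= 35035/116280 = 7007/23256

7007/23256


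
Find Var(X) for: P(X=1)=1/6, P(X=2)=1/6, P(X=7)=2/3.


E[X] = 31/6, E[X^2] = 67/2
Var(X) = E[X^2] - (E[X])^2 = 67/2 - (31/6)^2 = 245/36

245/36


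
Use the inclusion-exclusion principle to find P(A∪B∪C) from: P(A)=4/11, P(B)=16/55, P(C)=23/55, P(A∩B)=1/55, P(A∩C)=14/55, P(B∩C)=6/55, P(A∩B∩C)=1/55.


P(A∪B∪C) = P(A)+P(B)+P(C) - P(AB)-P(AC)-P(BC) + P(ABC)
= 4/11+16/55+23/55 - 1/55-14/55-6/55 + 1/55
= 39/55

39/55


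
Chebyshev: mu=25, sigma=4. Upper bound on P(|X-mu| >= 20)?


k = 20/4 = 5
Chebyshev: P(|X-mu| >= k*sigma) <= 1/k^2 = 1/5^2 = 1/25

1/25


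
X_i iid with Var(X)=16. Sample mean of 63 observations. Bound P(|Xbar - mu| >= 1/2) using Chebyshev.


Var(Xbar) = Var(X)/n = 16/63
Chebyshev: P(|Xbar-mu| >= 1/2) <= Var(Xbar)/(1/2)^2 = (16/63)/(1/4) = 64/63
Bound exceeds 1, so trivial bound: 1

1


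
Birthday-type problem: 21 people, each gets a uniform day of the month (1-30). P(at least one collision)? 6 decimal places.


P(all different) = prod((30-i)/30 for i=0..20) = 0.000070
P(at least one match) = 1 - 0.000070 = 0.999930

0.999930


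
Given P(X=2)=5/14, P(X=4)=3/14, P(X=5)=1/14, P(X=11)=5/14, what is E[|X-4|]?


E[|X-4|] = sum(g(x)*P(x))
= 2*5/14 + 0*3/14 + 1*1/14 + 7*5/14
= 23/7

23/7


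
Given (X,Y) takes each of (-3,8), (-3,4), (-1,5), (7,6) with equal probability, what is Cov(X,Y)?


E[X]=0, E[Y]=23/4, E[XY]=1/4
Cov(X,Y) = E[XY] - E[X]E[Y] = 1/4 - 0*23/4 = 1/4

1/4


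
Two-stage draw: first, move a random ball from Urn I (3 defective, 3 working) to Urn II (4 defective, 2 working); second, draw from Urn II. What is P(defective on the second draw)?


P(transfer defective) = 3/6 = 1/2; P(transfer working) = 1/2
If defective transferred: Urn II has 5 defective of 7, so P(defective|defective moved) = 5/7
If working transferred: Urn II has 4 defective of 7, so P(defective|working moved) = 4/7
By total probability: P(defective) = 1/2*5/7 + 1/2*4/7 = 9/14

9/14


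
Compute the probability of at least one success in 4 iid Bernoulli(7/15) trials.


P(at least one) = 1 - P(none)
P(none) = (1 - 7/15)^4 = (8/15)^4 = 4096/50625
P(at least one) = 1 - 4096/50625 = 46529/50625

46529/50625


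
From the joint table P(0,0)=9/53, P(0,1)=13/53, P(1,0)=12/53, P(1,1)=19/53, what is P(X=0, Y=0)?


Read from table: P(X=0, Y=0) = 9/53

9/53


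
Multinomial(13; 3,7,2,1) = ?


13! = 6227020800
Denominator: 3!=6 * 7!=5040 * 2!=2 * 1!=1
Coefficient = 6227020800 / 60480 = 102960

102960


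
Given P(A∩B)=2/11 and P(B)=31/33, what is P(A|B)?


P(A|B) = P(A∩B)/P(B) = (6/33)/(31/33) = 6/31

6/31


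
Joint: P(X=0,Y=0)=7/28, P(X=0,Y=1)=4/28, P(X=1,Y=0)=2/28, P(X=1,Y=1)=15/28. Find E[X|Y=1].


P(Y=1) = 19/28
E[X|Y=1] = (0*4 + 1*15)/19 = 15/19

15/19


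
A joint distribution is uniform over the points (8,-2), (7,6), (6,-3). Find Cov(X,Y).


E[X]=7, E[Y]=1/3, E[XY]=8/3
Cov(X,Y) = E[XY] - E[X]E[Y] = 8/3 - 7*1/3 = 1/3

1/3


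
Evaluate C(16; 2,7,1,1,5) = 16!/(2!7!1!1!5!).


16! = 20922789888000
Denominator: 2!=2 * 7!=5040 * 1!=1 * 1!=1 * 5!=120
Coefficient = 20922789888000 / 1209600 = 17297280

17297280


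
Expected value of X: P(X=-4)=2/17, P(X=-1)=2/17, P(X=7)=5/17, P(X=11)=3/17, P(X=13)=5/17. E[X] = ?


E[X] = sum(x * P(x))
= -4*2/17 - 1*2/17 + 7*5/17 + 11*3/17 + 13*5/17
= 123/17

123/17


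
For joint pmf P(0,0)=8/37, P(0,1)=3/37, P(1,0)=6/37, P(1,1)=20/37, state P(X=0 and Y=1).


Read from table: P(X=0, Y=1) = 3/37

3/37


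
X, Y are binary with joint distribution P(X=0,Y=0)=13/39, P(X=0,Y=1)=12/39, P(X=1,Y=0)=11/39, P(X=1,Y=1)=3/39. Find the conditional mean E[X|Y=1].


P(Y=1) = 15/39
E[X|Y=1] = (0*12 + 1*3)/15 = 3/15 = 1/5

1/5


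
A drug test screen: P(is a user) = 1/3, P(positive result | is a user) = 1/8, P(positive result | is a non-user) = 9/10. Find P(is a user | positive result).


P(A) = P(A|B)P(B) + P(A|B')P(B') = 1/8*1/3 + 9/10*2/3 = 77/120
P(B|A) = P(A|B)P(B)/P(A) = (1/24)/(77/120) = 5/77

5/77


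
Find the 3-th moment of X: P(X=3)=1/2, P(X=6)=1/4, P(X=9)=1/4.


E[X^3] = sum(x^3 * P(x))
= 27*1/2 + 216*1/4 + 729*1/4
= 999/4

999/4


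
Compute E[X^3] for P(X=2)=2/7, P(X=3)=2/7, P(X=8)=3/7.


E[X^3] = sum(g(x)*P(x))
= 8*2/7 + 27*2/7 + 512*3/7
= 1606/7

1606/7


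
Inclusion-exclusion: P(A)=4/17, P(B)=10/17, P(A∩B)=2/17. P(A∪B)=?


P(A∪B) = P(A) + P(B) - P(A∩B)
= 4/17 + 10/17 - 2/17 = 12/17

12/17


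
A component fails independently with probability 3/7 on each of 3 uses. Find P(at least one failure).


P(at least one) = 1 - P(none)
P(none) = (1 - 3/7)^3 = (4/7)^3 = 64/343
P(at least one) = 1 - 64/343 = 279/343

279/343


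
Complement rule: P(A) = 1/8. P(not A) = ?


P(A') = 1 - P(A) = 1 - 1/8 = 7/8

7/8


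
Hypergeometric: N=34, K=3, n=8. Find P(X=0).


P(X=0) = C(3,0)*C(31,8) / C(34,8)
= 1*7888725 / 18156204
= 7888725/18156204 = 325/748

325/748


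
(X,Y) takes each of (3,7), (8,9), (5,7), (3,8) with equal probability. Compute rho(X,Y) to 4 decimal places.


Cov(X,Y) = 1.1875, Var(X) = 4.1875, Var(Y) = 0.6875
rho = Cov/(sqrt(VarX)*sqrt(VarY)) = 0.6999

0.6999


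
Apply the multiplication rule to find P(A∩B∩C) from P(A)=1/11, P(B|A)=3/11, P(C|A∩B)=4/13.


P(A∩B∩C) = P(A) * P(B|A) * P(C|A∩B)
= 1/11 * 3/11 * 4/13
= 3/121 * 4/13 = 12/1573

12/1573


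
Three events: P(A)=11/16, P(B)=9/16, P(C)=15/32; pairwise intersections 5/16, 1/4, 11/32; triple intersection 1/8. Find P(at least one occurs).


P(A∪B∪C) = P(A)+P(B)+P(C) - P(AB)-P(AC)-P(BC) + P(ABC)
= 11/16+9/16+15/32 - 5/16-1/4-11/32 + 1/8
= 15/16

15/16


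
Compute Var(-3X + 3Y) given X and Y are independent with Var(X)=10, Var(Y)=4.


Independence => Cov(X,Y)=0
Var(-3X + 3Y) = (-3)^2*Var(X) + 3^2*Var(Y)
= 9*10 + 9*4 = 126

126


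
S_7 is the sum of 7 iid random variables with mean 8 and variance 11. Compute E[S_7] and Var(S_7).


E[S_n] = n*mu = 7*8 = 56
Var(S_n) = n*sigma^2 = 7*11 = 77

E[S_7]=56, Var(S_7)=77


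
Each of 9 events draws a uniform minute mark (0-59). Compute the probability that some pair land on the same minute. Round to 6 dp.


P(all different) = prod((60-i)/60 for i=0..8) = 0.532315
P(at least one match) = 1 - 0.532315 = 0.467685

0.467685


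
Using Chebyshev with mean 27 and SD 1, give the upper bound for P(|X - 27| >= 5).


k = 5/1 = 5
Chebyshev: P(|X-mu| >= k*sigma) <= 1/k^2 = 1/5^2 = 1/25

1/25


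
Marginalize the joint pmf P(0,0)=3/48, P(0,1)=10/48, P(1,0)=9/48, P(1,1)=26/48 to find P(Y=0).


P(Y=0) = P(0,0)+P(1,0) = 3/48 + 9/48 = 12/48 = 1/4

1/4


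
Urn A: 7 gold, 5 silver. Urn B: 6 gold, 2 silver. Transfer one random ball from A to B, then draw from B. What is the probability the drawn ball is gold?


P(transfer gold) = 7/12; P(transfer silver) = 5/12
If gold transferred: Urn II has 7 gold of 9, so P(gold|gold moved) = 7/9
If silver transferred: Urn II has 6 gold of 9, so P(gold|silver moved) = 2/3
By total probability: P(gold) = 7/12*7/9 + 5/12*2/3 = 79/108

79/108


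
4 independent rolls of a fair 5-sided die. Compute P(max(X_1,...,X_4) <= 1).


P(max <= 1) = P(all X_i <= 1) = (P(X_1 <= 1))^4
= (1/5)^4 = 1/625

1/625


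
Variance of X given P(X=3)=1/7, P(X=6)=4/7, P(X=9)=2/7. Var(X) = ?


E[X] = 45/7, E[X^2] = 45
Var(X) = E[X^2] - (E[X])^2 = 45 - (45/7)^2 = 180/49

180/49


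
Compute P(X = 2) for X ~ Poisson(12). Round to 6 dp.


P(X=2) = e^(-12) * 12^2 / 2!
≈ 0.000006144212353 * 144 / 2
≈ 0.000442

0.000442


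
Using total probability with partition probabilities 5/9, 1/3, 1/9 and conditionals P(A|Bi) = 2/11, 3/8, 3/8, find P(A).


P(A) = P(A|B1)P(B1) + P(A|B2)P(B2) + P(A|B3)P(B3)
= 2/11*5/9 + 3/8*1/3 + 3/8*1/9
= 10/99 + 1/8 + 1/24 = 53/198

53/198


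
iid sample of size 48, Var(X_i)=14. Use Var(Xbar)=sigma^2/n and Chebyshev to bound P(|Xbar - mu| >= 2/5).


Var(Xbar) = Var(X)/n = 14/48
Chebyshev: P(|Xbar-mu| >= 2/5) <= Var(Xbar)/(2/5)^2 = (7/24)/(4/25) = 175/96
Bound exceeds 1, so trivial bound: 1

1


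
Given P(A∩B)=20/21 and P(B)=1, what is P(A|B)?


P(A|B) = P(A∩B)/P(B) = (20/21)/(21/21) = 20/21

20/21


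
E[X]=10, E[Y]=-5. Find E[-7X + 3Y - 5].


E[-7X + 3Y - 5] = -7*E[X] + 3*E[Y] - 5
= (-7)*(10) + (3)*(-5) + (-5)
= -70 - 15 - 5 = -90

-90


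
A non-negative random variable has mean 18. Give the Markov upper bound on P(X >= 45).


Markov: P(X >= a) <= E[X]/a
P(X >= 45) <= 18/45 = 2/5

2/5


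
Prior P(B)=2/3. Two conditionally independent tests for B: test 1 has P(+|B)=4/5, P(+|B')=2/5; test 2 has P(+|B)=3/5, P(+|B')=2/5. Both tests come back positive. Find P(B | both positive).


After test 1: P(+) = 4/5*2/3 + 2/5*1/3 = 2/3
P(B|+) = (8/15)/(2/3) = 4/5
After test 2 (use post1 as new prior): P(+) = 3/5*4/5 + 2/5*1/5 = 14/25
P(B|+,+) = (12/25)/(14/25) = 6/7

6/7


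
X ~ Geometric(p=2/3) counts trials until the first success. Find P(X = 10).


P(X=10) = (1-p)^9 * p = (1/3)^9 * 2/3
= 1/19683 * 2/3 = 2/59049

2/59049


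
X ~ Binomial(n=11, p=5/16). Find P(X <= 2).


P(X<=2) = P(X=0) + P(X=1) + P(X=2)
= 285311670611/17592186044416 + 1426558353055/17592186044416 + 3242178075125/17592186044416
= 4954048098791/17592186044416

4954048098791/17592186044416


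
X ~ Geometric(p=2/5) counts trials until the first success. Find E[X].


For geometric (trials until first success), E[X] = 1/p = 1/(2/5) = 5/2

5/2


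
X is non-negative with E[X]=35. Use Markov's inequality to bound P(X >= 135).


Markov: P(X >= a) <= E[X]/a
P(X >= 135) <= 35/135 = 7/27

7/27


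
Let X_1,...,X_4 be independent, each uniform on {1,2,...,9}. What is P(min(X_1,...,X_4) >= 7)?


P(min >= 7) = P(all X_i >= 7) = (P(X_1 >= 7))^4
= (3/9)^4 = (1/3)^4 = 1/81

1/81


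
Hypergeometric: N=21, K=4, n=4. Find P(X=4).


P(X=4) = C(4,4)*C(17,0) / C(21,4)
= 1*1 / 5985
= 1/5985

1/5985


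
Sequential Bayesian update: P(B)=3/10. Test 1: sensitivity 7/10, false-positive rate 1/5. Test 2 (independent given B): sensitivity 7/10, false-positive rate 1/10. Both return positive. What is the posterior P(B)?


After test 1: P(+) = 7/10*3/10 + 1/5*7/10 = 7/20
P(B|+) = (21/100)/(7/20) = 3/5
After test 2 (use post1 as new prior): P(+) = 7/10*3/5 + 1/10*2/5 = 23/50
P(B|+,+) = (21/50)/(23/50) = 21/23

21/23


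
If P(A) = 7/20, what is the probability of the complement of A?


P(A') = 1 - P(A) = 1 - 7/20 = 13/20

13/20


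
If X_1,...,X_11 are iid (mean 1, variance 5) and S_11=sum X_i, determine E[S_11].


E[S_n] = n*E[X_1] = 11*1 = 11

11


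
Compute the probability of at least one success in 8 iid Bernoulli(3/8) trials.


P(at least one) = 1 - P(none)
P(none) = (1 - 3/8)^8 = (5/8)^8 = 390625/16777216
P(at least one) = 1 - 390625/16777216 = 16386591/16777216

16386591/16777216


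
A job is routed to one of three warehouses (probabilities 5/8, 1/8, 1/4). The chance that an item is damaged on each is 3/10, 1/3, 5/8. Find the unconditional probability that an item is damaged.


P(A) = P(A|B1)P(B1) + P(A|B2)P(B2) + P(A|B3)P(B3)
= 3/10*5/8 + 1/3*1/8 + 5/8*1/4
= 3/16 + 1/24 + 5/32 = 37/96

37/96


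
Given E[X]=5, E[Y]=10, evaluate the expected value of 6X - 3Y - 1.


E[6X - 3Y - 1] = 6*E[X] - 3*E[Y] - 1
= (6)*(5) + (-3)*(10) + (-1)
= 30 - 30 - 1 = -1

-1


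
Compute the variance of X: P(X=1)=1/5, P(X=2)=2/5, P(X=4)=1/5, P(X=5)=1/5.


E[X] = 14/5, E[X^2] = 10
Var(X) = E[X^2] - (E[X])^2 = 10 - (14/5)^2 = 54/25

54/25


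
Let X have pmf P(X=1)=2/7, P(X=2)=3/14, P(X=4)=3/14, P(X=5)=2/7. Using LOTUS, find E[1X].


E[1X] = sum(g(x)*P(x))
= 1*2/7 + 2*3/14 + 4*3/14 + 5*2/7
= 3

3


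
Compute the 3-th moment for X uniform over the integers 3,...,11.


E[X^3] = (1/9) * sum(x^3 for x=3..11)
= 4347/9 = 483

483


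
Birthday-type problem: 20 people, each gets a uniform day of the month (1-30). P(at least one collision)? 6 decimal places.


P(all different) = prod((30-i)/30 for i=0..19) = 0.000210
P(at least one match) = 1 - 0.000210 = 0.999790

0.999790


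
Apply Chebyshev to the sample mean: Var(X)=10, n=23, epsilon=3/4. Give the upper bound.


Var(Xbar) = Var(X)/n = 10/23
Chebyshev: P(|Xbar-mu| >= 3/4) <= Var(Xbar)/(3/4)^2 = (10/23)/(9/16) = 160/207

160/207


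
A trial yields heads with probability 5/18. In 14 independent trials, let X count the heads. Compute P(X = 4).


P(X=4) = C(14,4) * p^4 * (1-p)^10
= 1001 * 625/104976 * 137858491849/3570467226624
= 86247718963030625/374813367582081024

86247718963030625/374813367582081024


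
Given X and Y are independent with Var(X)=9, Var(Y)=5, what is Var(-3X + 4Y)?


Independence => Cov(X,Y)=0
Var(-3X + 4Y) = (-3)^2*Var(X) + 4^2*Var(Y)
= 9*9 + 16*5 = 161

161


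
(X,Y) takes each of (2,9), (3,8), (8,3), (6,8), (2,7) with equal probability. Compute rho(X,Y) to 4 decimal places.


Cov(X,Y) = -3.8000, Var(X) = 5.7600, Var(Y) = 4.4000
rho = Cov/(sqrt(VarX)*sqrt(VarY)) = -0.7548

-0.7548


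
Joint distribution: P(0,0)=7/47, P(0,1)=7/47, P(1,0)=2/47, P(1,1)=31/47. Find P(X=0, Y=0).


Read from table: P(X=0, Y=0) = 7/47

7/47


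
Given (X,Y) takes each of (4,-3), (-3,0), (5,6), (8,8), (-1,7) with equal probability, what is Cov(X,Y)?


E[X]=13/5, E[Y]=18/5, E[XY]=15
Cov(X,Y) = E[XY] - E[X]E[Y] = 15 - 13/5*18/5 = 141/25

141/25


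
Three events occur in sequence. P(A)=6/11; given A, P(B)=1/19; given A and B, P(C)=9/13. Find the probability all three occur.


P(A∩B∩C) = P(A) * P(B|A) * P(C|A∩B)
= 6/11 * 1/19 * 9/13
= 6/209 * 9/13 = 54/2717

54/2717


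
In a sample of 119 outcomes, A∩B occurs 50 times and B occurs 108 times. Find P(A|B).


P(A|B) = P(A∩B)/P(B) = (50/119)/(108/119) = 50/108 = 25/54

25/54


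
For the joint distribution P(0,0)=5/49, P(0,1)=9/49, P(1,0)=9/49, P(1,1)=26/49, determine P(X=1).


P(X=1) = P(1,0)+P(1,1) = 9/49 + 26/49 = 35/49 = 5/7

5/7


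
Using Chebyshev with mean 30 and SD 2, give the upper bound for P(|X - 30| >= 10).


k = 10/2 = 5
Chebyshev: P(|X-mu| >= k*sigma) <= 1/k^2 = 1/5^2 = 1/25

1/25


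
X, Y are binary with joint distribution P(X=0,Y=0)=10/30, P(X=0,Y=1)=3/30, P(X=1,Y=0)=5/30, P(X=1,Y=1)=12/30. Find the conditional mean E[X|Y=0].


P(Y=0) = 15/30
E[X|Y=0] = (0*10 + 1*5)/15 = 5/15 = 1/3

1/3


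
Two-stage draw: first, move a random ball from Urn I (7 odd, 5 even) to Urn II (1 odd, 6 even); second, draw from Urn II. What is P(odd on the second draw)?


P(transfer odd) = 7/12; P(transfer even) = 5/12
If odd transferred: Urn II has 2 odd of 8, so P(odd|odd moved) = 1/4
If even transferred: Urn II has 1 odd of 8, so P(odd|even moved) = 1/8
By total probability: P(odd) = 7/12*1/4 + 5/12*1/8 = 19/96

19/96


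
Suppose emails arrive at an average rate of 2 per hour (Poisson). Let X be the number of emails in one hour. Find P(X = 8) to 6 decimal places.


P(X=8) = e^(-2) * 2^8 / 8!
≈ 0.1353352832 * 256 / 40320
≈ 0.000859

0.000859


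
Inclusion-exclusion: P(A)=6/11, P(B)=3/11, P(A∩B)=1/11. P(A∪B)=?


P(A∪B) = P(A) + P(B) - P(A∩B)
= 6/11 + 3/11 - 1/11 = 8/11

8/11


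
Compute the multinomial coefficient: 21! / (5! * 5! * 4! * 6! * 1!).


21! = 51090942171709440000
Denominator: 5!=120 * 5!=120 * 4!=24 * 6!=720 * 1!=1
Coefficient = 51090942171709440000 / 248832000 = 205323037920

205323037920


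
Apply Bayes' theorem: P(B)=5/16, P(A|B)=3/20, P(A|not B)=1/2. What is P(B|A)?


P(A) = P(A|B)P(B) + P(A|B')P(B') = 3/20*5/16 + 1/2*11/16 = 25/64
P(B|A) = P(A|B)P(B)/P(A) = (3/64)/(25/64) = 3/25

3/25


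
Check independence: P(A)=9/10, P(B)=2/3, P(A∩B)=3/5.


P(A)*P(B) = 9/10*2/3 = 3/5
P(A∩B) = 3/5, which equals P(A)P(B), so independent

Yes, A and B are independent


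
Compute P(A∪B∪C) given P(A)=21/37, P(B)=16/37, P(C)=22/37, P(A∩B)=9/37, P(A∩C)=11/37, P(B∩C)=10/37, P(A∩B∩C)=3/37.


P(A∪B∪C) = P(A)+P(B)+P(C) - P(AB)-P(AC)-P(BC) + P(ABC)
= 21/37+16/37+22/37 - 9/37-11/37-10/37 + 3/37
= 32/37

32/37


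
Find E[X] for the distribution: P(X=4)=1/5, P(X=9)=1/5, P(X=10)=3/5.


E[X] = sum(x * P(x))
= 4*1/5 + 9*1/5 + 10*3/5
= 43/5

43/5


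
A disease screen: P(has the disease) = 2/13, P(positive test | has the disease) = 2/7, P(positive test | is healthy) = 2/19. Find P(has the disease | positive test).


P(A) = P(A|B)P(B) + P(A|B')P(B') = 2/7*2/13 + 2/19*11/13 = 230/1729
P(B|A) = P(A|B)P(B)/P(A) = (4/91)/(230/1729) = 38/115

38/115
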